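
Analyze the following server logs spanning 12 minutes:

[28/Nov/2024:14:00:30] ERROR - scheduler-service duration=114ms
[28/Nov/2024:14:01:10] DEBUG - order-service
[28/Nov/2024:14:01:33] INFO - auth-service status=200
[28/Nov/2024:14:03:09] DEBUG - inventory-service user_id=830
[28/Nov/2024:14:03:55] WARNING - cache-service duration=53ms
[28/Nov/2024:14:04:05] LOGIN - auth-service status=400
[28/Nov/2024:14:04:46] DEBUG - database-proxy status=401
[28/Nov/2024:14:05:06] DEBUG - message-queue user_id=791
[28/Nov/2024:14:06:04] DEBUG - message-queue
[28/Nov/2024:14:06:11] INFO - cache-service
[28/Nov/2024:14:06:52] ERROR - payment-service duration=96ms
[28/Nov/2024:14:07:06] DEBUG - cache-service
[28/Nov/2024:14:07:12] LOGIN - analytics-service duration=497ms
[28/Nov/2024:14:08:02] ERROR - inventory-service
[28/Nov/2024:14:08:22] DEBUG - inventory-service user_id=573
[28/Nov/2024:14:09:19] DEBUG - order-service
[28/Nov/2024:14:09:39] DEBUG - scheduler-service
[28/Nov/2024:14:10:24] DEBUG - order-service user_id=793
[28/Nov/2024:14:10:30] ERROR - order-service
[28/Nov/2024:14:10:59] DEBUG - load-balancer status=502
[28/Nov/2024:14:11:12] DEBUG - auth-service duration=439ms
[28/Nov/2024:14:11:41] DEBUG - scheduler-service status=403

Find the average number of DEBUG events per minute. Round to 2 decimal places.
1.08

To calculate the rate:

1. Count total DEBUG events: 13
2. Total time period: 12 minutes
3. Rate = 13 / 12 = 1.08 events per minute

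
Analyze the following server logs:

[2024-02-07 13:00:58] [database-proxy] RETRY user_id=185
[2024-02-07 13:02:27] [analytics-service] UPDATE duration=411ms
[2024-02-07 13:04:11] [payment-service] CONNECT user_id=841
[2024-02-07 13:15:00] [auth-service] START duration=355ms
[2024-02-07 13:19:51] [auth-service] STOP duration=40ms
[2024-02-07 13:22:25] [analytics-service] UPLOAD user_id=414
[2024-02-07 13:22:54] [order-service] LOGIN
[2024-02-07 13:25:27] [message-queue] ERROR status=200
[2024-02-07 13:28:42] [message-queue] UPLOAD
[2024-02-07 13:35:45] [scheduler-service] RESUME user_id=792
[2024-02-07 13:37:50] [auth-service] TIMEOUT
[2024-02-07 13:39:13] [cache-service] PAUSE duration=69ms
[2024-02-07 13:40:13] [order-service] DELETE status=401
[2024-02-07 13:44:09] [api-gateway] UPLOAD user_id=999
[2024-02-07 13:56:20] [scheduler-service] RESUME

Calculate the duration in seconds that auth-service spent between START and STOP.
291

To calculate state duration:

1. Find START event for auth-service: 2024-02-07 13:15:00
2. Find STOP event for auth-service: 2024-02-07 13:19:51
3. Calculate duration: 2024-02-07 13:19:51 - 2024-02-07 13:15:00 = 291 seconds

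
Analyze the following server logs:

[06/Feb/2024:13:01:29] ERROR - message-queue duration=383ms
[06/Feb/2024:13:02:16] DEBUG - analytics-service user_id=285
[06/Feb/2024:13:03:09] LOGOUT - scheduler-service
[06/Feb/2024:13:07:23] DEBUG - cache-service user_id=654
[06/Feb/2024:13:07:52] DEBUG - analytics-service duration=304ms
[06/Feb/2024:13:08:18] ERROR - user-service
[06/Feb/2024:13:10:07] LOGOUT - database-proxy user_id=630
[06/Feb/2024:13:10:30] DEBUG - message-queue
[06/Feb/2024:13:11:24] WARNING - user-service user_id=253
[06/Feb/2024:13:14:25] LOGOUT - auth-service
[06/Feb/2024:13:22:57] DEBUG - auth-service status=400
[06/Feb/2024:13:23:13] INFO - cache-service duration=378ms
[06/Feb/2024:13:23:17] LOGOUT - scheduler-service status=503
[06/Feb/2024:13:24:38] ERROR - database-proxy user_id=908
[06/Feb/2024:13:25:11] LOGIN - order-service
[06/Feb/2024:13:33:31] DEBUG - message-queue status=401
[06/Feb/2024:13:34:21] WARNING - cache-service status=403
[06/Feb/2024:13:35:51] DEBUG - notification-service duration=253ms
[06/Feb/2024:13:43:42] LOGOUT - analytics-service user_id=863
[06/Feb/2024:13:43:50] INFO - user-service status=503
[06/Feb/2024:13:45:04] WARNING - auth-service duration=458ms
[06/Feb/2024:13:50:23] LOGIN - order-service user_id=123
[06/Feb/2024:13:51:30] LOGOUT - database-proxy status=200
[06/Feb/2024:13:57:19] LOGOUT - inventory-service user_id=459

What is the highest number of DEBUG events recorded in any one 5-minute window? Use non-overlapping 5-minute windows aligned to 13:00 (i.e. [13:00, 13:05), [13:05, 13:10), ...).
2

To find the burst window:

1. Divide the log period into non-overlapping 5-minute windows starting at 13:00
2. Count DEBUG events in each window
3. Find the window with maximum count
4. Maximum events in a window: 2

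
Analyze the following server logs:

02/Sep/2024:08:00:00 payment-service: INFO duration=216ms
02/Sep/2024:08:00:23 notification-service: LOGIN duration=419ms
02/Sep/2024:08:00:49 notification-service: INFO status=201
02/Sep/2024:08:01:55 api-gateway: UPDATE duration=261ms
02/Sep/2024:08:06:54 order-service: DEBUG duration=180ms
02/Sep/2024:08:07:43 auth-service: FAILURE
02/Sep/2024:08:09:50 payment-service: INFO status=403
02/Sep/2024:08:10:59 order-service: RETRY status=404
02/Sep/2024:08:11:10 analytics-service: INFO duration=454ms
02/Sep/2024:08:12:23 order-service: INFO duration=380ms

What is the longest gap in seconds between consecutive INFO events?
541

To find the longest gap:

1. Extract all INFO events in chronological order
2. Calculate time differences between consecutive events
3. Find the maximum difference
4. Longest gap: 541 seconds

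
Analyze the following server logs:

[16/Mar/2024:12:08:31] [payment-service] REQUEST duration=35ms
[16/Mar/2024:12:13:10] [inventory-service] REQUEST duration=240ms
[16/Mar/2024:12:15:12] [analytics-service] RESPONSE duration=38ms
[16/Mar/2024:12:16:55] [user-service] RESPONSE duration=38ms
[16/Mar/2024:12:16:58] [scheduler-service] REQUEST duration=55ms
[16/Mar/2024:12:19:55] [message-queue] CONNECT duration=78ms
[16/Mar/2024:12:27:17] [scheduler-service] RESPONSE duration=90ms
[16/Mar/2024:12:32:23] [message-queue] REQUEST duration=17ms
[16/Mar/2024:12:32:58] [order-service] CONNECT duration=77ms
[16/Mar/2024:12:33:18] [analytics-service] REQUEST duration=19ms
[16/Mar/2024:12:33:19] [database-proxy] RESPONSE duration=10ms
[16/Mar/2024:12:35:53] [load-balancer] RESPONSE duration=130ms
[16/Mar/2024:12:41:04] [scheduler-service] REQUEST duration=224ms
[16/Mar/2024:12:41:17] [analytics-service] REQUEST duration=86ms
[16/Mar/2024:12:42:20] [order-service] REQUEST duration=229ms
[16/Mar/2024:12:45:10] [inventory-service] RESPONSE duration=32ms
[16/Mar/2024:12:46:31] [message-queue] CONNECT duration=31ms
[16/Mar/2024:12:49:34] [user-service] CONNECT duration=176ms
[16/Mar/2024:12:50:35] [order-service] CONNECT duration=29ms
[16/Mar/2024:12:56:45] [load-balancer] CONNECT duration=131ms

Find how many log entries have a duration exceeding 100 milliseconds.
6

To count timeouts:

1. Threshold: 100ms
2. Extract duration from each log entry
3. Count entries where duration > 100
4. Timeout count: 6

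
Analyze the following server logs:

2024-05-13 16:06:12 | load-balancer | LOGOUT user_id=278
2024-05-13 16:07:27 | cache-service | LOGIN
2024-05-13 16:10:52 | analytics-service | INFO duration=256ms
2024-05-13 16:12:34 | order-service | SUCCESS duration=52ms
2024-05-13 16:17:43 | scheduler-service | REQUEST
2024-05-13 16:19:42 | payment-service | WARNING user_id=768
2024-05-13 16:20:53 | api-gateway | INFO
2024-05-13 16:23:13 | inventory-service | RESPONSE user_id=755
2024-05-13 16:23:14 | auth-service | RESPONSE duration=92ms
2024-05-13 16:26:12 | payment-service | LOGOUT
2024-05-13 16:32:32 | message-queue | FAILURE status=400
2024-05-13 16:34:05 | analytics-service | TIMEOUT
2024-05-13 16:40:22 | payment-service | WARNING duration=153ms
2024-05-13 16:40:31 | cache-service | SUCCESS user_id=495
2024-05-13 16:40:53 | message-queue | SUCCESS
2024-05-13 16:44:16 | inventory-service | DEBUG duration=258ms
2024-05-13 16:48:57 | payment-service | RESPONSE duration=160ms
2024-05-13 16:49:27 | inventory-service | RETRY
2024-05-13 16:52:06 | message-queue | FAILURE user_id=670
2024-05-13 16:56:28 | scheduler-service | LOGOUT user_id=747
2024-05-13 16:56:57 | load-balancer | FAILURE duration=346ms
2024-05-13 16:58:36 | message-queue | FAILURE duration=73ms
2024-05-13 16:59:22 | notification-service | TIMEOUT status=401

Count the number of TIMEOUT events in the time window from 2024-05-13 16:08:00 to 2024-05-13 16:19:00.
0

To count events in the time window:

1. Window boundaries: 2024-05-13 16:08:00 to 2024-05-13 16:19:00
2. Filter for TIMEOUT events within this window
3. Count matching events: 0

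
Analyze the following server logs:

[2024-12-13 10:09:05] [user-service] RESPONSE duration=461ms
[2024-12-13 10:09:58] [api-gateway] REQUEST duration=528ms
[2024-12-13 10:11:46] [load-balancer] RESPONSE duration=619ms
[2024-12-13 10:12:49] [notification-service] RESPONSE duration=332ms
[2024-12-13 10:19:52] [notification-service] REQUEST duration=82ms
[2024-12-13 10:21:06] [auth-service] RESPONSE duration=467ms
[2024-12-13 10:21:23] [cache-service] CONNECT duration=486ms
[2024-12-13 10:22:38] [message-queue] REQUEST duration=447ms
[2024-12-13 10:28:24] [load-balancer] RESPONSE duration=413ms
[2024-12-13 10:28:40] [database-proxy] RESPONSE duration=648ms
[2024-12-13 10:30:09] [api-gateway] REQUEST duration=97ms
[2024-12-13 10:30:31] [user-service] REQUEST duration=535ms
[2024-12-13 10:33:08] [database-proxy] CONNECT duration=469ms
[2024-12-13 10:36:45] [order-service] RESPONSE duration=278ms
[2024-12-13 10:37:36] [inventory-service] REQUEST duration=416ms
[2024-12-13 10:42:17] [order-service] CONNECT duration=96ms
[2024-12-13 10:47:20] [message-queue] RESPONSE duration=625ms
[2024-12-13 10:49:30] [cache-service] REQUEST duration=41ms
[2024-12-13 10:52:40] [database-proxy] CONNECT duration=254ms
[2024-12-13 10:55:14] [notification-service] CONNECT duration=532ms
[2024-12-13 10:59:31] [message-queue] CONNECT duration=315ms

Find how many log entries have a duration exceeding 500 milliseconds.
6

To count timeouts:

1. Threshold: 500ms
2. Extract duration from each log entry
3. Count entries where duration > 500
4. Timeout count: 6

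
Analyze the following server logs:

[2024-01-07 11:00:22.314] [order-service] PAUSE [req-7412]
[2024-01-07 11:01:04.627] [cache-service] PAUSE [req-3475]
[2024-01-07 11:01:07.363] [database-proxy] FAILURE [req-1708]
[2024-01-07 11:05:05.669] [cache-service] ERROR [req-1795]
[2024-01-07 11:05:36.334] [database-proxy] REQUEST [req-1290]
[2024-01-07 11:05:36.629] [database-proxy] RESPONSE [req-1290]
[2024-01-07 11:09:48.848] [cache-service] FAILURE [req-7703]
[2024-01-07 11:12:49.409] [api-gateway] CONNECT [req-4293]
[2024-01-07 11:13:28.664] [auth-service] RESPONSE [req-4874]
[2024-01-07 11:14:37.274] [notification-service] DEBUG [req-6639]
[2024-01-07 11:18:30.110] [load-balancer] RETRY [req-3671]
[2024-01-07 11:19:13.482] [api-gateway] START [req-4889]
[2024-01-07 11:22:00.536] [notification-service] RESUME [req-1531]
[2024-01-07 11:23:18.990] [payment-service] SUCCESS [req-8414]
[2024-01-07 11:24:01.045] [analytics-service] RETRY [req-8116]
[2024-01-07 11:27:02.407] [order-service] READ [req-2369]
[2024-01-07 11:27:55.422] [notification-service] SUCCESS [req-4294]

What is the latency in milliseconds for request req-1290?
295

To calculate latency:

1. Find REQUEST with id req-1290: 2024-01-07 11:05:36.334
2. Find RESPONSE with id req-1290: 2024-01-07 11:05:36.629
3. Latency: 2024-01-07 11:05:36.629 - 2024-01-07 11:05:36.334 = 295ms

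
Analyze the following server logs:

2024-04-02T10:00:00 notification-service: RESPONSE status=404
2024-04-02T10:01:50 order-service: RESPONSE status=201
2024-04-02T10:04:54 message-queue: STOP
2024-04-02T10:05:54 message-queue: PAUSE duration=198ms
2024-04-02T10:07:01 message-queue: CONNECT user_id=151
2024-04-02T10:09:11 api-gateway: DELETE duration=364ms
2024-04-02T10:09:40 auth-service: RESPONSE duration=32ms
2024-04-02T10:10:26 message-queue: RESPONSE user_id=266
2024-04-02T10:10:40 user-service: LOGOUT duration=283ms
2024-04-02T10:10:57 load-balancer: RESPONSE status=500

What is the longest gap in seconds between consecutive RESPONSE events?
470

To find the longest gap:

1. Extract all RESPONSE events in chronological order
2. Calculate time differences between consecutive events
3. Find the maximum difference
4. Longest gap: 470 seconds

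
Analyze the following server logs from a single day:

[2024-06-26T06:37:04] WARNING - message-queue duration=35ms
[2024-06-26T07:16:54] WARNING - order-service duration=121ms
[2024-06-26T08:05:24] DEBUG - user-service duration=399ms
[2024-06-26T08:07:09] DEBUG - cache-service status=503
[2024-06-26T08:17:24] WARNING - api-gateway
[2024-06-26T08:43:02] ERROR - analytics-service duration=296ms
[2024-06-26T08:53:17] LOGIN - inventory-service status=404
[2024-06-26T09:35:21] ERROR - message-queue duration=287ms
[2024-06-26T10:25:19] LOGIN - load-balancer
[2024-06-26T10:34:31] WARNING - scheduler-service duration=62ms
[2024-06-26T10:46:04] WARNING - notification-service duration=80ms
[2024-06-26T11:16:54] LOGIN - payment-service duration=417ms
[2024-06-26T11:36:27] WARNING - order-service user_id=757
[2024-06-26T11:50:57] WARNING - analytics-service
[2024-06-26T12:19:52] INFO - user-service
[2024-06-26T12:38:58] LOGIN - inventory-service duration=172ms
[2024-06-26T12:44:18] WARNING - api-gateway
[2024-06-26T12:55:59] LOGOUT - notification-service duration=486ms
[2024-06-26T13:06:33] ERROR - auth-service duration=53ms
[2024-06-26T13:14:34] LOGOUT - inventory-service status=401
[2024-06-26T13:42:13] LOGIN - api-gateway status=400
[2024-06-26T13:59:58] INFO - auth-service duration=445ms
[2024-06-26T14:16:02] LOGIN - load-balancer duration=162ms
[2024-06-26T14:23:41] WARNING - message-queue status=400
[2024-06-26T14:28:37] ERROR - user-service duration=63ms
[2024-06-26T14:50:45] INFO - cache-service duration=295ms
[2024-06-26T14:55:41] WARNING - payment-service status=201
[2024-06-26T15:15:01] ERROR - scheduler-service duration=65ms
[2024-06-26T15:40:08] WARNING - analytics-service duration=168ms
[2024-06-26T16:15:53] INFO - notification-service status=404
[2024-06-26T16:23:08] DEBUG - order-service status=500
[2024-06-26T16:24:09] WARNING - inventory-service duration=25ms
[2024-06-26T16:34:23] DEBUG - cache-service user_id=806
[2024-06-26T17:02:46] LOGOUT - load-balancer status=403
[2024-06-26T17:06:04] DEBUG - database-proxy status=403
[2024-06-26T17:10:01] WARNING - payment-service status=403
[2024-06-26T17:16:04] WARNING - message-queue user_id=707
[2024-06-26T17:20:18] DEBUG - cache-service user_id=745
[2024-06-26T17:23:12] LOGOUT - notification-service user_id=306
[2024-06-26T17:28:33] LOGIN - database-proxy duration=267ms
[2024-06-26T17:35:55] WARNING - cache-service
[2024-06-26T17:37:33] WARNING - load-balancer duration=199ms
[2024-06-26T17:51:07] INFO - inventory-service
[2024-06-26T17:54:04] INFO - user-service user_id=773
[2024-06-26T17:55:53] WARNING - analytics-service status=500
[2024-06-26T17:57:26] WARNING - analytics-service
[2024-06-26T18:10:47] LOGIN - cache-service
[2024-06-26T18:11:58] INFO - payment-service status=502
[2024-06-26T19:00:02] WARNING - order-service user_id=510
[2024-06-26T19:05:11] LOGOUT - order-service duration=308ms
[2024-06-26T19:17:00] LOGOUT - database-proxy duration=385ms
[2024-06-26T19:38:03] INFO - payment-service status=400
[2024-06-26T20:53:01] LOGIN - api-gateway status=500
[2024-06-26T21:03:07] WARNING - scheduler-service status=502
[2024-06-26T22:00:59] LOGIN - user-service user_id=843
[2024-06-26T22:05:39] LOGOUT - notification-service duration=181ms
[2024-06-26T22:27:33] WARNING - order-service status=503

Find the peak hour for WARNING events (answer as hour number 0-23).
17

To find the peak hour:

1. Group all WARNING events by hour
2. Count events in each hour
3. Find hour with maximum count
4. Peak hour: 17 (with 6 events)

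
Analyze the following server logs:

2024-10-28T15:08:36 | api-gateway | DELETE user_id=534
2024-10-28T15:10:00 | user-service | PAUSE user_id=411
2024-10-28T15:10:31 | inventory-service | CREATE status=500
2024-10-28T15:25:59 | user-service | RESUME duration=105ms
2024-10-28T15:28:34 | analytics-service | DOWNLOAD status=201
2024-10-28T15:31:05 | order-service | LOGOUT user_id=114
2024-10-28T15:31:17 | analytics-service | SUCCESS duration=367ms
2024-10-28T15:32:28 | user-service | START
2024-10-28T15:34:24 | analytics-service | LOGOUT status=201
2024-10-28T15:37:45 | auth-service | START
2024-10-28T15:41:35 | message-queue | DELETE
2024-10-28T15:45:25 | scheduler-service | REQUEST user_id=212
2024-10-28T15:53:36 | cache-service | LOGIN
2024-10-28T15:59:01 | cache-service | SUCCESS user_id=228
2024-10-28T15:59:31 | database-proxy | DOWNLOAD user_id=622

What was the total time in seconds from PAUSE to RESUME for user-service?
959

To calculate state duration:

1. Find PAUSE event for user-service: 2024-10-28T15:10:00
2. Find RESUME event for user-service: 2024-10-28T15:25:59
3. Calculate duration: 2024-10-28T15:25:59 - 2024-10-28T15:10:00 = 959 seconds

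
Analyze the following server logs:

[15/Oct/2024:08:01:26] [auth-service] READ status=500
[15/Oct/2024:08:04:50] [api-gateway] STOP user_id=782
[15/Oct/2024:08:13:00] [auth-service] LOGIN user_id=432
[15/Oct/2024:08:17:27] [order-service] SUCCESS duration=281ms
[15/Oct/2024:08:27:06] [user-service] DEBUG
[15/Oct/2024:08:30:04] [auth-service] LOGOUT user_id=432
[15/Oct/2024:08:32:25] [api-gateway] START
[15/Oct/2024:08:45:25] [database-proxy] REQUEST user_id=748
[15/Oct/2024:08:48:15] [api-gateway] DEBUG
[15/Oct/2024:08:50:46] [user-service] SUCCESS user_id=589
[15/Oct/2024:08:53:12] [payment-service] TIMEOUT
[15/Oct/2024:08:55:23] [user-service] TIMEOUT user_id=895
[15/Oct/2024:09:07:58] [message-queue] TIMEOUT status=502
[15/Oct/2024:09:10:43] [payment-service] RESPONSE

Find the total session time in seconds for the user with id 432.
1024

To calculate session duration:

1. Find LOGIN event for user_id=432: 15/Oct/2024:08:13:00
2. Find LOGOUT event for user_id=432: 15/Oct/2024:08:30:04
3. Session duration: 15/Oct/2024:08:30:04 - 15/Oct/2024:08:13:00 = 1024 seconds (17 minutes)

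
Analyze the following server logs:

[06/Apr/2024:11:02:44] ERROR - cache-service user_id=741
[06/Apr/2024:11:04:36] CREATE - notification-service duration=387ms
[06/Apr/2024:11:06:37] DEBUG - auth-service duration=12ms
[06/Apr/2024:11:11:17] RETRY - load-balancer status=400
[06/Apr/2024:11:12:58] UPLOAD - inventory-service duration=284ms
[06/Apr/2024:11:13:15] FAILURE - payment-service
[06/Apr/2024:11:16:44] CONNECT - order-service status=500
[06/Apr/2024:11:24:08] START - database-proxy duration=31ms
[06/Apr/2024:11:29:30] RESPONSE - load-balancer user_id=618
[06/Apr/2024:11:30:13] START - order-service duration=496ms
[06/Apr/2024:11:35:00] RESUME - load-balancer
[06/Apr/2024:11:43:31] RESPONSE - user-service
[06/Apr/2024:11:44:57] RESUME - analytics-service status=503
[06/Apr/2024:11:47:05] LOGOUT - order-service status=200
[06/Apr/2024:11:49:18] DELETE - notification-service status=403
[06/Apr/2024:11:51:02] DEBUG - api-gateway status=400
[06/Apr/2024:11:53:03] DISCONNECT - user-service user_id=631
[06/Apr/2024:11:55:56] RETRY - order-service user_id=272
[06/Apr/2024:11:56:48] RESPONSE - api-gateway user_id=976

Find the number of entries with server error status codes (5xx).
2

To find matching entries:

1. Pattern to match: server error status codes (5xx)
2. Scan each log entry for the pattern
3. Count matches: 2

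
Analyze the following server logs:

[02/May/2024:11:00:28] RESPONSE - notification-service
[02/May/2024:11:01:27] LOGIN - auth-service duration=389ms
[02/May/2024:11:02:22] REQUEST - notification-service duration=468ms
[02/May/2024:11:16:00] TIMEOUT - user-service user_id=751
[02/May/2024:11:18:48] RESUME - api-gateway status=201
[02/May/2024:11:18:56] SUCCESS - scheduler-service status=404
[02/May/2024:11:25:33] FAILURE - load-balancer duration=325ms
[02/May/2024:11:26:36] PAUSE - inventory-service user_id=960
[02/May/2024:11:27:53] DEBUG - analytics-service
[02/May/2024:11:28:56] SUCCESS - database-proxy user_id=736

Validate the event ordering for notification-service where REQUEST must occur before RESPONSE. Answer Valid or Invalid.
Invalid

To validate ordering:

1. Required order: REQUEST → RESPONSE
2. Rule: REQUEST must occur before RESPONSE
3. Check actual order of events for notification-service
4. Result: Invalid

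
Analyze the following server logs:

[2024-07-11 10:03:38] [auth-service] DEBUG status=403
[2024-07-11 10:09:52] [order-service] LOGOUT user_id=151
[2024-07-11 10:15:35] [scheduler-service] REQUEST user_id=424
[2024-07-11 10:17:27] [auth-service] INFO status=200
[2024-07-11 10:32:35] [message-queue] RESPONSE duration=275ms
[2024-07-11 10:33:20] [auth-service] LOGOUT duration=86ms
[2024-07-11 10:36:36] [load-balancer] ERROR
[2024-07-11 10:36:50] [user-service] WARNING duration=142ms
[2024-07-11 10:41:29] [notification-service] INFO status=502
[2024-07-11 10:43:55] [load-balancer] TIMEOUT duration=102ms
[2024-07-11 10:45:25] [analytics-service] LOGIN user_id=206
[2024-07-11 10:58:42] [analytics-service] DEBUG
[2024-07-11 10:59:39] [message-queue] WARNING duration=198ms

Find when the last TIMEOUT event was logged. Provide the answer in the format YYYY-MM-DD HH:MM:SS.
2024-07-11 10:43:55

To find the last event:

1. Filter for all TIMEOUT events
2. Sort by timestamp
3. Select the last one
4. Timestamp: 2024-07-11 10:43:55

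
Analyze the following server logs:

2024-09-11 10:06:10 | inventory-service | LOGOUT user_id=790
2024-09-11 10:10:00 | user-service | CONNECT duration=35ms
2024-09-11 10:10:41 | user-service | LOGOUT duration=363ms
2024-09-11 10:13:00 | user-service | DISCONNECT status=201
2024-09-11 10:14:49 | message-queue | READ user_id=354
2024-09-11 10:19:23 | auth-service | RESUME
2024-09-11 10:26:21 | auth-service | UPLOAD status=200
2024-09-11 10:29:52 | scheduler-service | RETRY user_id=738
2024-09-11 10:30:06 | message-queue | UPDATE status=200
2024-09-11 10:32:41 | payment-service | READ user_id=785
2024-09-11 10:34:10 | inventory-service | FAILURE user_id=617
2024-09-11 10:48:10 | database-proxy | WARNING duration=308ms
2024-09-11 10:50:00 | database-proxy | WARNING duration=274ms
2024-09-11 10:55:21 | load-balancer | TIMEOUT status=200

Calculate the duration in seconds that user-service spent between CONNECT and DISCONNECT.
180

To calculate state duration:

1. Find CONNECT event for user-service: 2024-09-11 10:10:00
2. Find DISCONNECT event for user-service: 2024-09-11 10:13:00
3. Calculate duration: 2024-09-11 10:13:00 - 2024-09-11 10:10:00 = 180 seconds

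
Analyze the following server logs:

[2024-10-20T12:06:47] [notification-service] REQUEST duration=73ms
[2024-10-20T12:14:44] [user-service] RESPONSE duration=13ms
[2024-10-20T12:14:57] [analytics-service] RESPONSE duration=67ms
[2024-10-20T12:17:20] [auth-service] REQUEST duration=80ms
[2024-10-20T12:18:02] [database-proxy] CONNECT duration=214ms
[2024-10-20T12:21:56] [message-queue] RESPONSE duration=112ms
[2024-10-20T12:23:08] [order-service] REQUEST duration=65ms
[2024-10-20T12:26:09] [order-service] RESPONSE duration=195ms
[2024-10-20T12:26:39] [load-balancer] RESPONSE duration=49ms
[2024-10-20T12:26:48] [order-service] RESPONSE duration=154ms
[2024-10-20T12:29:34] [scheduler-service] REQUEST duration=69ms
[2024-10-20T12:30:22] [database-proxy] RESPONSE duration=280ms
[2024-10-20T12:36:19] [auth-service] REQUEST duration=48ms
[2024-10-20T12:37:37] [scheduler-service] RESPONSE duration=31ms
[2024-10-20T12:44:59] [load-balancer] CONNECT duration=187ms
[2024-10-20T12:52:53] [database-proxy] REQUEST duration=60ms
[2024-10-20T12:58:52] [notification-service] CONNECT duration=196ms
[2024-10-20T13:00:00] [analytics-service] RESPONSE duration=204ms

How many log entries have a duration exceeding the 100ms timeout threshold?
8

To count timeouts:

1. Threshold: 100ms
2. Extract duration from each log entry
3. Count entries where duration > 100
4. Timeout count: 8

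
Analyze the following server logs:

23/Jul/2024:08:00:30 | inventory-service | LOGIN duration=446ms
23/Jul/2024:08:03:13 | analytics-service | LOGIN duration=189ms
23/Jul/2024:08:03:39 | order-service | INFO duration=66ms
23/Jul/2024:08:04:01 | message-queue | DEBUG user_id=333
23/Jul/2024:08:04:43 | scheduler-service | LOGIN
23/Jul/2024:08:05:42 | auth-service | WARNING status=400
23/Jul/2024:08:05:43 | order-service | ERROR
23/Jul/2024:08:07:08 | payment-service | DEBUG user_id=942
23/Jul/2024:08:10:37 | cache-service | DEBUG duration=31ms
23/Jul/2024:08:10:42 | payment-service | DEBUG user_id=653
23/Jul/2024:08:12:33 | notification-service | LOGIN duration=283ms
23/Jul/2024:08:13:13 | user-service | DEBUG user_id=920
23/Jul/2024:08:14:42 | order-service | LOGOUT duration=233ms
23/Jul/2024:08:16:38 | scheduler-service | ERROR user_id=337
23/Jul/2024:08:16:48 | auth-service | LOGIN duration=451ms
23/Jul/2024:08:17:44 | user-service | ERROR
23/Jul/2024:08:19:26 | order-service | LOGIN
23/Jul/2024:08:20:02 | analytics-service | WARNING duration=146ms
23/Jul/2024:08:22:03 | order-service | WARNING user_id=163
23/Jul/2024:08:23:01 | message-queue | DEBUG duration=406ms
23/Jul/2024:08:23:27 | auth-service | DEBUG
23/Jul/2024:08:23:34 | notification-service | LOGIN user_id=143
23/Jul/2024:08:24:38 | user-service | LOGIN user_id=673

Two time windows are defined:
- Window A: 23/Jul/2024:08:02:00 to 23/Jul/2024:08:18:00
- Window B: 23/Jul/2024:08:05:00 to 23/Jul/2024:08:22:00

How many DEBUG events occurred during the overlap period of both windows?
4

To find overlap events:

1. Window A: 23/Jul/2024:08:02:00 to 23/Jul/2024:08:18:00
2. Window B: 23/Jul/2024:08:05:00 to 23/Jul/2024:08:22:00
3. Overlap period: 23/Jul/2024:08:05:00 to 23/Jul/2024:08:18:00
4. Count DEBUG events in overlap: 4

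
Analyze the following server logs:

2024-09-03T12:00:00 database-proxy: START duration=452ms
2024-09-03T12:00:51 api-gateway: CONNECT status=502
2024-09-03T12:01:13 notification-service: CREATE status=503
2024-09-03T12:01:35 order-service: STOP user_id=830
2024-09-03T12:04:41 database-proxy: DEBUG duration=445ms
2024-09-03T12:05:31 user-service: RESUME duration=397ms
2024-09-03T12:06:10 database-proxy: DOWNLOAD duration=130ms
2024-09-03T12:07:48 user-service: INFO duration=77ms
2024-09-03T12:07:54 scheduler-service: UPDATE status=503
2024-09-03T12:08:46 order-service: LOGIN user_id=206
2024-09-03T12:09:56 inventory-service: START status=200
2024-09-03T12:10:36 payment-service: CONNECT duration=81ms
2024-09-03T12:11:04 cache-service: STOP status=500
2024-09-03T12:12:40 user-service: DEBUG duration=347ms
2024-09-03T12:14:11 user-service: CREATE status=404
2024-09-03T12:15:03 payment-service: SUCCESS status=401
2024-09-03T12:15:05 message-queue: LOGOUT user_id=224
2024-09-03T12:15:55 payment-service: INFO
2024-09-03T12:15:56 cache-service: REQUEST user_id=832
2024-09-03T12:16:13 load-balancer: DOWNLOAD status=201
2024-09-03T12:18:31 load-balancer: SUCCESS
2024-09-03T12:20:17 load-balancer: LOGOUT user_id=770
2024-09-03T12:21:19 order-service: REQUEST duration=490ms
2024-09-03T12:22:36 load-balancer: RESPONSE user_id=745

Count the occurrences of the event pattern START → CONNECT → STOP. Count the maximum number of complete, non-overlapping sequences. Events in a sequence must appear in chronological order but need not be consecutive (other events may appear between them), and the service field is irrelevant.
2

To count sequences:

1. Look for pattern: START → CONNECT → STOP
2. Greedily scan the log in chronological order, matching each sequence element in turn (ignoring service)
3. Each time the full pattern completes, increment the count and restart matching from the next event
4. Complete non-overlapping sequences found: 2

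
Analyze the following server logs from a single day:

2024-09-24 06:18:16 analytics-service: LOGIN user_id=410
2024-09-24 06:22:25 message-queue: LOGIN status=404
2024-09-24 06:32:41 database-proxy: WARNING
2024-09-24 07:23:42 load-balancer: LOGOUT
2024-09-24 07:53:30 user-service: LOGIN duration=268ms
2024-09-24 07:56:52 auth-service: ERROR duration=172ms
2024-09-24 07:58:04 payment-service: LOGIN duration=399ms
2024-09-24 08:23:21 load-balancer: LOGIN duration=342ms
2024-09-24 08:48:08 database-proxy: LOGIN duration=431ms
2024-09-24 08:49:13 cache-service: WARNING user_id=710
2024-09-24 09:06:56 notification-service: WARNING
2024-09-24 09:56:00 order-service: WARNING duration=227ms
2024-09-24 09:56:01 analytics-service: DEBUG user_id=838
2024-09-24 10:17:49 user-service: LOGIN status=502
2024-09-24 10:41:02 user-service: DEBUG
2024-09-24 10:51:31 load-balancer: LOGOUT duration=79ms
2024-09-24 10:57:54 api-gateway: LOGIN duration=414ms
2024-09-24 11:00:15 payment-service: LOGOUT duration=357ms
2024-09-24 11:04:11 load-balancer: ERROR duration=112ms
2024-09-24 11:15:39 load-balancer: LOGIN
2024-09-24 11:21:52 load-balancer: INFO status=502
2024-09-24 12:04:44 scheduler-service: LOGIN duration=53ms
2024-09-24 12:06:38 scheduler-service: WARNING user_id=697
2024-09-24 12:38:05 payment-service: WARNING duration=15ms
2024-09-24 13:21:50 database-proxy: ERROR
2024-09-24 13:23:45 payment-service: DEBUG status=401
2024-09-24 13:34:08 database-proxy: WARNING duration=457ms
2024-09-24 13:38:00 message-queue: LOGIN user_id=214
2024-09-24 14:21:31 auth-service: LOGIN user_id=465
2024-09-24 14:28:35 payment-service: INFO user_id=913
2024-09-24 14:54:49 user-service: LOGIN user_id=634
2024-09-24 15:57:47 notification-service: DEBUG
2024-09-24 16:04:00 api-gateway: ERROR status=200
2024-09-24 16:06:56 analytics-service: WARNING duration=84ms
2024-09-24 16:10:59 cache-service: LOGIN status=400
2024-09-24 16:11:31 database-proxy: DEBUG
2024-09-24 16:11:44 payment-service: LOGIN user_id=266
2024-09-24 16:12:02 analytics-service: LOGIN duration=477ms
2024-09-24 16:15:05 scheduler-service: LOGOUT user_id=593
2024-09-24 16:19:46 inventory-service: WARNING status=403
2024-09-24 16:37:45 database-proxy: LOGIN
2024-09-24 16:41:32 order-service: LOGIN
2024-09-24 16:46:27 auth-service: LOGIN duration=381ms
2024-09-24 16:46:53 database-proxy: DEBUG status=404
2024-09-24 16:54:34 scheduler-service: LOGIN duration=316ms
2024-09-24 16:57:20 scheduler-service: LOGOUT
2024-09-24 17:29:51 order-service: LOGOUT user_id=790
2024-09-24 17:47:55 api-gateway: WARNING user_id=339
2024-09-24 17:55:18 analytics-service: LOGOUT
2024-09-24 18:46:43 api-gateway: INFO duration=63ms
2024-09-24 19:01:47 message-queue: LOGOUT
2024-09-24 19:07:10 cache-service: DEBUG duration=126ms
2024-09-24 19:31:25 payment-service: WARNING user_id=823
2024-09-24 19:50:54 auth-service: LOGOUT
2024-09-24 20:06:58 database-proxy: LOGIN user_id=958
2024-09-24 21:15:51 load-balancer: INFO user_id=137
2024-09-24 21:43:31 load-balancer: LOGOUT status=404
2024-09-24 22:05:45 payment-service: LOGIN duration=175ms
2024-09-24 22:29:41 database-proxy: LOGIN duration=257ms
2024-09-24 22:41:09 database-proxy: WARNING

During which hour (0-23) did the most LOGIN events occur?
16

To find the peak hour:

1. Group all LOGIN events by hour
2. Count events in each hour
3. Find hour with maximum count
4. Peak hour: 16 (with 7 events)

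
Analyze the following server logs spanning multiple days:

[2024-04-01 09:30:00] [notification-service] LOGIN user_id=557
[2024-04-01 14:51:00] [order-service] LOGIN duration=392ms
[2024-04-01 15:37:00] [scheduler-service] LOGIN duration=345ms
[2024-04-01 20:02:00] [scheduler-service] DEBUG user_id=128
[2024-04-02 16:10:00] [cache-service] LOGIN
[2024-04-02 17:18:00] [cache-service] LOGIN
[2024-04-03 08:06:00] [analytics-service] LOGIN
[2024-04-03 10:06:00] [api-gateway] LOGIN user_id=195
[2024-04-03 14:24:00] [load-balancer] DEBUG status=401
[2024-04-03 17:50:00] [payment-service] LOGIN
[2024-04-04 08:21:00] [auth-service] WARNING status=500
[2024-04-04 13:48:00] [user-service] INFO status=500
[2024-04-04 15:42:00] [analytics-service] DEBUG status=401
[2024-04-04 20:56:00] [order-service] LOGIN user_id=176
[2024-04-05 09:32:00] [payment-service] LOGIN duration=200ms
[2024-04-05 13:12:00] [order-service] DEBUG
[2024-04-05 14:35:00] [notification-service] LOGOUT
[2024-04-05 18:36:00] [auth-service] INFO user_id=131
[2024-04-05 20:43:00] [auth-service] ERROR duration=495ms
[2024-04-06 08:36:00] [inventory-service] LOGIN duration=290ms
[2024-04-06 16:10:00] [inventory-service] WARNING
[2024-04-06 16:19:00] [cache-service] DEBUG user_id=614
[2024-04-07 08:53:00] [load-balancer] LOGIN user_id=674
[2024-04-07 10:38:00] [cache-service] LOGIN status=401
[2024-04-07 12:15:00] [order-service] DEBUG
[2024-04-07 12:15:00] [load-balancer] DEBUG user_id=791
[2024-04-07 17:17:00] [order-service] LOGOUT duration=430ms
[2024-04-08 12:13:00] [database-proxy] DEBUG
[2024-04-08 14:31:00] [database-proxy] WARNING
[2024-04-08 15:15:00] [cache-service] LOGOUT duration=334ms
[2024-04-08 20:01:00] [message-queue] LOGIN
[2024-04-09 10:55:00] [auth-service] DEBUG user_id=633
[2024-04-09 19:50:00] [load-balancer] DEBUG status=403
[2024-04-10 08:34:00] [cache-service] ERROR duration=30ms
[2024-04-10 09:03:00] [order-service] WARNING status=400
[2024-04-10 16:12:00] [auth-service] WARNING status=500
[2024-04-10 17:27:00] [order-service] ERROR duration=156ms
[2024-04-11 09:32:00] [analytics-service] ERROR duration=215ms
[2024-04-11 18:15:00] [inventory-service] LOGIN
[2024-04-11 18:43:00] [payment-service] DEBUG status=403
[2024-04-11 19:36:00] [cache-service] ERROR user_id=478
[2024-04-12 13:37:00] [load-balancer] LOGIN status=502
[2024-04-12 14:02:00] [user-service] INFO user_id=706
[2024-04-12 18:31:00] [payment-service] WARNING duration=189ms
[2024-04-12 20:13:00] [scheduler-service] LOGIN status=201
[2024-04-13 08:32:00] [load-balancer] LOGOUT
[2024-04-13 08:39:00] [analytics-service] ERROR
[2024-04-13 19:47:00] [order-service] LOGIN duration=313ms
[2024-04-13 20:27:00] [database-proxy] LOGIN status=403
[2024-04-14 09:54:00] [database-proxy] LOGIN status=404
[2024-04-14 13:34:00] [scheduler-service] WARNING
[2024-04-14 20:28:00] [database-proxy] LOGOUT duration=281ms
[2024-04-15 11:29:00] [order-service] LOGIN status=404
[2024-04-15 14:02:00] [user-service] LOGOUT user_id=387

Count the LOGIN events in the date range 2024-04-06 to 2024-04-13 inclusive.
9

To filter by date range:

1. Date range: 2024-04-06 through 2024-04-13, both dates inclusive
2. Filter for LOGIN events whose date falls in this range
3. Count matching events: 9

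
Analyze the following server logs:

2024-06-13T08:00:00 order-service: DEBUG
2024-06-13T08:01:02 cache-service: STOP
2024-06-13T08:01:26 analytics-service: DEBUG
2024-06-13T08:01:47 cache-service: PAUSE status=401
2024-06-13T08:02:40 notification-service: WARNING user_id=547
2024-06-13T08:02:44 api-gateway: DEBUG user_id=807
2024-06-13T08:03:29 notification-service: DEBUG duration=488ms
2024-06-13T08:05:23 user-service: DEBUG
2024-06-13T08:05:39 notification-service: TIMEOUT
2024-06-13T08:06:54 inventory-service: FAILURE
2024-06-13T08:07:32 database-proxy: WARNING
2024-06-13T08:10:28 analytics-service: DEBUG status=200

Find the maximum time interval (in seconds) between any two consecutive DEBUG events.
305

To find the longest gap:

1. Extract all DEBUG events in chronological order
2. Calculate time differences between consecutive events
3. Find the maximum difference
4. Longest gap: 305 seconds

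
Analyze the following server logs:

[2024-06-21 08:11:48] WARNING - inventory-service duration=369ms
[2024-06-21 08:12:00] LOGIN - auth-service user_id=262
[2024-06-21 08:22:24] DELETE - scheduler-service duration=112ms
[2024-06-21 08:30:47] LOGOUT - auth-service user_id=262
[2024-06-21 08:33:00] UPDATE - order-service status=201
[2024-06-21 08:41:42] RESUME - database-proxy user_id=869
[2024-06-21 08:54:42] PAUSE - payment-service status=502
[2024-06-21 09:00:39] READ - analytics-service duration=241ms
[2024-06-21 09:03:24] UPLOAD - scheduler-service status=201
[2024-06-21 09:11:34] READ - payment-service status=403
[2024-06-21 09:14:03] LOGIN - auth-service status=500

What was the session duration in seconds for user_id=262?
1127

To calculate session duration:

1. Find LOGIN event for user_id=262: 2024-06-21 08:12:00
2. Find LOGOUT event for user_id=262: 2024-06-21 08:30:47
3. Session duration: 2024-06-21 08:30:47 - 2024-06-21 08:12:00 = 1127 seconds (18 minutes)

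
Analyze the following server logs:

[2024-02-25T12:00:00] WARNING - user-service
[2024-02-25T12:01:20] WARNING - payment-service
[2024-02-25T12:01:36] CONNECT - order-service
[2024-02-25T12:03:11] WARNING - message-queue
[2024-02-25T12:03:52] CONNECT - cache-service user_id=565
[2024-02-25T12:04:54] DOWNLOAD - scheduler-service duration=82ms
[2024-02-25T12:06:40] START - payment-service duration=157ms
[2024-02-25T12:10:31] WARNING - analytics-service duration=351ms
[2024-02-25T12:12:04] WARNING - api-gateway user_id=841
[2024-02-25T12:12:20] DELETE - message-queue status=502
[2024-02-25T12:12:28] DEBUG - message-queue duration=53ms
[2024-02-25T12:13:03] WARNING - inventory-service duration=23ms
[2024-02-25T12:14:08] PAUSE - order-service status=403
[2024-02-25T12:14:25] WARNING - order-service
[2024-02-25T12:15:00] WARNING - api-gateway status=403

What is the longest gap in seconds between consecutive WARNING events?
440

To find the longest gap:

1. Extract all WARNING events in chronological order
2. Calculate time differences between consecutive events
3. Find the maximum difference
4. Longest gap: 440 seconds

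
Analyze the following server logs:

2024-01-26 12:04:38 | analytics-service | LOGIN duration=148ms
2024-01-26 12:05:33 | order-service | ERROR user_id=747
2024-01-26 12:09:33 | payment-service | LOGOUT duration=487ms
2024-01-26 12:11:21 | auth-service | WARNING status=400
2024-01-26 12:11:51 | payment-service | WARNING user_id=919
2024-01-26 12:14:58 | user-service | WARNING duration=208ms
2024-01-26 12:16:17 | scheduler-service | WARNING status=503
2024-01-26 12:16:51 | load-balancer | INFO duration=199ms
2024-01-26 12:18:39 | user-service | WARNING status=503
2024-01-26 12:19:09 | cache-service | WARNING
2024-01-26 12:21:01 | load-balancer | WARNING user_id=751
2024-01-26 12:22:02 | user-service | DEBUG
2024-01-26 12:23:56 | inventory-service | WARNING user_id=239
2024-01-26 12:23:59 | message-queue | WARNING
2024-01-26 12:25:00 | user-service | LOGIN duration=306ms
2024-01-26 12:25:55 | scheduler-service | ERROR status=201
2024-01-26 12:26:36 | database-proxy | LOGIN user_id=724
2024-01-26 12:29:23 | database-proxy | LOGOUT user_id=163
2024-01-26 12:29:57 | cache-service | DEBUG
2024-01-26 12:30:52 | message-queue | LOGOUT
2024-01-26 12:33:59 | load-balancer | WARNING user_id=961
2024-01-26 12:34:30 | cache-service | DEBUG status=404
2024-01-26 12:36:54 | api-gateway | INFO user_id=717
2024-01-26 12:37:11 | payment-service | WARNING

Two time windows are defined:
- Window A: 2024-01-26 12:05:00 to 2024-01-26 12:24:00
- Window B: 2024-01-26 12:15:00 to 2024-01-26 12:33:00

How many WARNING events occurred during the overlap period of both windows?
6

To find overlap events:

1. Window A: 2024-01-26 12:05:00 to 2024-01-26 12:24:00
2. Window B: 2024-01-26 12:15:00 to 2024-01-26 12:33:00
3. Overlap period: 2024-01-26 12:15:00 to 2024-01-26 12:24:00
4. Count WARNING events in overlap: 6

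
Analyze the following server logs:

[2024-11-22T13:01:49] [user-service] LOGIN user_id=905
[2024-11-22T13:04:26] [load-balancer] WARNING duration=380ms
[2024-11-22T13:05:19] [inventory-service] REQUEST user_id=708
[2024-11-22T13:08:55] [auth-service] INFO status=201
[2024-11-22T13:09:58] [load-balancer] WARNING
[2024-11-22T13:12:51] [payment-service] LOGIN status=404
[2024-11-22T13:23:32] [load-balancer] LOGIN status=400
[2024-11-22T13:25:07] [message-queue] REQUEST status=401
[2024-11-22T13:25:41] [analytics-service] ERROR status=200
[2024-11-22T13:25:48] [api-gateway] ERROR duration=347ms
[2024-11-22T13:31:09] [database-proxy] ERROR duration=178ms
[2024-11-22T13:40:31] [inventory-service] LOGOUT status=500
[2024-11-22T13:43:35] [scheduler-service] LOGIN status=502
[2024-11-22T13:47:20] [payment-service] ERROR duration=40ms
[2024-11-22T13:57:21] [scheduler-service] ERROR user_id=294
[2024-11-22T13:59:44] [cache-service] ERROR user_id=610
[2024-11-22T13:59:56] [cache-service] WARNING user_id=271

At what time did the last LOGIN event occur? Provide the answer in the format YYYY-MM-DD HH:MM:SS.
2024-11-22 13:43:35

To find the last event:

1. Filter for all LOGIN events
2. Sort by timestamp
3. Select the last one
4. Timestamp: 2024-11-22 13:43:35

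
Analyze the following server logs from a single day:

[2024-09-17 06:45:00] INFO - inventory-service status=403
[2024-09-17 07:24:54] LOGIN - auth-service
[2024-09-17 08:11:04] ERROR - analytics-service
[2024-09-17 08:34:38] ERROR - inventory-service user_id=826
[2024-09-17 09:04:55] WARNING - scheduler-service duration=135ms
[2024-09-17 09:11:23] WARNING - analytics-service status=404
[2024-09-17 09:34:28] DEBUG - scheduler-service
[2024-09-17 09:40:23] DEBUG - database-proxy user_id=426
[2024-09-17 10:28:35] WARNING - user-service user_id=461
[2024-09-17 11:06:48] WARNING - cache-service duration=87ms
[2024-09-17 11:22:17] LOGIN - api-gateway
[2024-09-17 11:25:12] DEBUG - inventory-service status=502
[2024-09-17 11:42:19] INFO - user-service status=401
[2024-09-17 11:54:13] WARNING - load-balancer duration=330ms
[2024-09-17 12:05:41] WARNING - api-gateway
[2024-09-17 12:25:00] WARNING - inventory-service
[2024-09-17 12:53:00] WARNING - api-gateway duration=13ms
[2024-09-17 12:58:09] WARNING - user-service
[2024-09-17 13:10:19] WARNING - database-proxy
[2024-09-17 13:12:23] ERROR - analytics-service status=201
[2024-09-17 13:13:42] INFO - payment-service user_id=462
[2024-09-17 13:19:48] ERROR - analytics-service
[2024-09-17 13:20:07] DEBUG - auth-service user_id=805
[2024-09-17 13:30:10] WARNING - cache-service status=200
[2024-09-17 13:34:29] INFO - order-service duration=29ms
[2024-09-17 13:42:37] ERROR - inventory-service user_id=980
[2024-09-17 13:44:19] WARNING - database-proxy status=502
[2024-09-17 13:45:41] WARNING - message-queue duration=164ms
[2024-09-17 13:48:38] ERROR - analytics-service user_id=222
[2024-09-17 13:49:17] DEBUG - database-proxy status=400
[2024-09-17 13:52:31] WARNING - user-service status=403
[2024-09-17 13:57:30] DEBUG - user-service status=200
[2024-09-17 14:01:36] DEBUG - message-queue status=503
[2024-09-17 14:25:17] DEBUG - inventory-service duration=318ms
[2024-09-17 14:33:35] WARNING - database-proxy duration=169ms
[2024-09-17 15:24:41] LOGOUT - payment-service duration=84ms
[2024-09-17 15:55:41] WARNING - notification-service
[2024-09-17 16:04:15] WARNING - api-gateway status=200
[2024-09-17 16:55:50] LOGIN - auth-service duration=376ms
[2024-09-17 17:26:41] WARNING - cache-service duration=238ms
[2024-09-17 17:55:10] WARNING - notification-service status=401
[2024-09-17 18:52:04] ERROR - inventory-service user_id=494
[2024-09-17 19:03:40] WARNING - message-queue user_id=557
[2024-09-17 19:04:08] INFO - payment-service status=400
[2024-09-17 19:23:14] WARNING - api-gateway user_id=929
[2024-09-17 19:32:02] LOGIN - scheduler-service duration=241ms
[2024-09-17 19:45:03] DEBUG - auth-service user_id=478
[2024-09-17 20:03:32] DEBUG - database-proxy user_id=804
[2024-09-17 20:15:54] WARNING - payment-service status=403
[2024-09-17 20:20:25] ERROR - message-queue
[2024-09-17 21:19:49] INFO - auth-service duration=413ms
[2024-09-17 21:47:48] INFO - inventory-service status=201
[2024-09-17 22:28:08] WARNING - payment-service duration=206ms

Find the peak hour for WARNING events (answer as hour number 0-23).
13

To find the peak hour:

1. Group all WARNING events by hour
2. Count events in each hour
3. Find hour with maximum count
4. Peak hour: 13 (with 5 events)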